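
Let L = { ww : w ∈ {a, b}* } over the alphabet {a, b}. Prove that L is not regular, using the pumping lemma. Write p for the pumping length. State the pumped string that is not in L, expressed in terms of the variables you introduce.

a^{p+k} b^p a^p b^p

Assume L is regular. Let p be the pumping length given by the pumping lemma.
Take w = a^p b^p a^p b^p = uu where u = a^pb^p; then w ∈ L and |w| = 4p ≥ p.
By the pumping lemma, w = xyz with |xy| ≤ p and |y| > 0.
Since the first p symbols of w are all a's and |xy| ≤ p, y lies entirely in the leading a-block: y = a^k for some k with 1 ≤ k ≤ p.
Pump with i = 2: xy^2z = a^{p+k} b^p a^p b^p, of length 4p+k. Suppose this equals vv. The string starts with a and ends with b, so v does too; thus the boundary between the two copies of v is a b→a transition. There is exactly one such transition, at position 2p+k, so |v| = 2p+k and |vv| = 4p+2k ≠ 4p+k since k ≥ 1. So xy^2z ∉ L.
This is a contradiction; hence L is not regular.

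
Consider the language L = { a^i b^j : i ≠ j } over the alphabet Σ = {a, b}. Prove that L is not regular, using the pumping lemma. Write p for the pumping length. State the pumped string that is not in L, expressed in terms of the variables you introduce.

a^{p+p!} b^{p+p!}

Assume L is regular. Let p be the pumping length given by the pumping lemma.
Choose w = a^p b^{p+p!}. Since p ≠ p+p!, w ∈ L; and |w| ≥ p.
Write w = xyz as guaranteed by the lemma, with |xy| ≤ p and |y| ≥ 1.
The first p characters of w are a's, so xy (and hence y) consists only of a's. Write y = a^k, 1 ≤ k ≤ p.
Since 1 ≤ k ≤ p, k divides p!; set t = 1 + p!/k. Then xy^t z has p + (p!/k)·k = p + p! copies of a. Now the a-count equals the b-count, so i ≠ j fails. So xy^t z = a^{p+p!} b^{p+p!} ∉ L.
This contradicts the pumping lemma, so L is not regular.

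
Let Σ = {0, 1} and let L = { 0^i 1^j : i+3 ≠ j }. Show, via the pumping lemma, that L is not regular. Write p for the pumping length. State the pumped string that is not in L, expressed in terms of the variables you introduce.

0^{p+p!} 1^{p+p!+3}

Assume L is regular; let p be its pumping constant.
Choose w = 0^p 1^{p+p!+3}. Since p ≠ (p+p!+3)-3 = p+p!, w ∈ L; and |w| ≥ p.
The pumping lemma gives a decomposition w = xyz where |xy| ≤ p and |y| > 0.
The first p characters of w are 0's, so xy (and hence y) consists only of 0's. Write y = 0^k, 1 ≤ k ≤ p.
Since 1 ≤ k ≤ p, k divides p!; set t = 1 + p!/k. Then xy^t z has p + (p!/k)·k = p + p! copies of 0. Now the 0-count is p+p! and (1-count)-3 = (p+p!+3)-3 = p+p!, so i+3 ≠ j fails. So xy^t z = 0^{p+p!} 1^{p+p!+3} ∉ L.
Contradiction. Therefore L is not regular.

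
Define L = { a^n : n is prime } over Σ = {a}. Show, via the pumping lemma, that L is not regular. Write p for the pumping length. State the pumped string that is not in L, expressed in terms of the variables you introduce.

Suppose for contradiction that L is regular, and let p be the pumping length.
Let q be a prime with q ≥ p+2 (infinitely many primes exist), and take w = a^q ∈ L with |w| = q ≥ p.
The pumping lemma gives a decomposition w = xyz where |xy| ≤ p and |y| ≥ 1.
Then y = a^k for some k with 1 ≤ k ≤ p.
Since 1 ≤ k ≤ p, |xz| = q-k. Pump with i = q+1: |xy^{q+1}z| = (q-k)+(q+1)k = q+qk = q(1+k), which is composite (both factors ≥ 2). So xy^{q+1}z = a^{q(1+k)} ∉ L.
This is a contradiction; hence L is not regular.

a^{q(1+k)}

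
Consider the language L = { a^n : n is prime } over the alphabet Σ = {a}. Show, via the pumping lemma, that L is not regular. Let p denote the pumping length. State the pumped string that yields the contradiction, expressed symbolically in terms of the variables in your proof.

Assume L is regular; let p be its pumping constant.
Let q be a prime with q ≥ p+2 (infinitely many primes exist), and take w = a^q ∈ L with |w| = q ≥ p.
By the pumping lemma, w = xyz with |xy| ≤ p and |y| ≥ 1.
Then y = a^k for some k with 1 ≤ k ≤ p.
Since 1 ≤ k ≤ p, |xz| = q-k. Pump with i = q+1: |xy^{q+1}z| = (q-k)+(q+1)k = q+qk = q(1+k), which is composite (both factors ≥ 2). So xy^{q+1}z = a^{q(1+k)} ∉ L.
This contradicts the pumping lemma, so L is not regular.

a^{q(1+k)}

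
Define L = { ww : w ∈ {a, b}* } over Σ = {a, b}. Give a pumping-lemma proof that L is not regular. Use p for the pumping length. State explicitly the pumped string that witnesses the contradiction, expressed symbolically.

a^{p+k} b^p a^p b^p

Toward a contradiction, assume L is regular with pumping length p.
Take w = a^p b^p a^p b^p = uu where u = a^pb^p; then w ∈ L and |w| = 4p ≥ p.
The pumping lemma gives a decomposition w = xyz where |xy| ≤ p and |y| > 0.
Since the first p symbols of w are all a's and |xy| ≤ p, y lies entirely in the leading a-block: y = a^k for some k with 1 ≤ k ≤ p.
Pump with i = 2: xy^2z = a^{p+k} b^p a^p b^p, of length 4p+k. Suppose this equals vv. The string starts with a and ends with b, so v does too; thus the boundary between the two copies of v is a b→a transition. There is exactly one such transition, at position 2p+k, so |v| = 2p+k and |vv| = 4p+2k ≠ 4p+k since k ≥ 1. So xy^2z ∉ L.
This is a contradiction; hence L is not regular.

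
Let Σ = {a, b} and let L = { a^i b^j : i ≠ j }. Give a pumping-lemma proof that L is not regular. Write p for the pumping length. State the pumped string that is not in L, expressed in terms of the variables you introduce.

Assume L is regular. Let p be the pumping length given by the pumping lemma.
Choose w = a^p b^{p+p!}. Since p ≠ p+p!, w ∈ L; and |w| ≥ p.
By the pumping lemma, w = xyz with |xy| ≤ p and y is nonempty.
Since the first p symbols of w are all a's and |xy| ≤ p, y lies entirely in the leading a-block: y = a^k for some k with 1 ≤ k ≤ p.
Since 1 ≤ k ≤ p, k divides p!; set t = 1 + p!/k. Then xy^t z has p + (p!/k)·k = p + p! copies of a. Now the a-count equals the b-count, so i ≠ j fails. So xy^t z = a^{p+p!} b^{p+p!} ∉ L.
This contradicts the pumping lemma, so L is not regular.

a^{p+p!} b^{p+p!}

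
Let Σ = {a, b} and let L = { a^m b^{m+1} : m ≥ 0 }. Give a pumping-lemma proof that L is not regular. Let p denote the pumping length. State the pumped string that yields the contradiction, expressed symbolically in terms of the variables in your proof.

Toward a contradiction, assume L is regular with pumping length p.
Let w = a^p b^{p+1} ∈ L; note |w| = 2p+1 ≥ p.
The pumping lemma gives a decomposition w = xyz where |xy| ≤ p and y is nonempty.
Since the first p symbols of w are all a's and |xy| ≤ p, y lies entirely in the leading a-block: y = a^k for some k with 1 ≤ k ≤ p.
Pump with i = 2: xy^2z = a^{p+k} b^{p+1}. For this to lie in L we would need p+1 = (p+k)+1, which forces k = 0. But k ≥ 1, so xy^2z ∉ L.
Contradiction. Therefore L is not regular.

a^{p+k} b^{p+1}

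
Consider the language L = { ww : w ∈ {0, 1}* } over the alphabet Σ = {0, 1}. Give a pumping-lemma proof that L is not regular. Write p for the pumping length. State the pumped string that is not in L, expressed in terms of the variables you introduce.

0^{p+k} 1^p 0^p 1^p

Assume L is regular; let p be its pumping constant.
Take w = 0^p 1^p 0^p 1^p = uu where u = 0^p1^p; then w ∈ L and |w| = 4p ≥ p.
Write w = xyz as guaranteed by the lemma, with |xy| ≤ p and y is nonempty.
Because |xy| ≤ p and w begins with p copies of 0, we have y = 0^k with 1 ≤ k ≤ p.
Pump with i = 2: xy^2z = 0^{p+k} 1^p 0^p 1^p, of length 4p+k. Suppose this equals vv. The string starts with 0 and ends with 1, so v does too; thus the boundary between the two copies of v is a 1→0 transition. There is exactly one such transition, at position 2p+k, so |v| = 2p+k and |vv| = 4p+2k ≠ 4p+k since k ≥ 1. So xy^2z ∉ L.
Contradiction. Therefore L is not regular.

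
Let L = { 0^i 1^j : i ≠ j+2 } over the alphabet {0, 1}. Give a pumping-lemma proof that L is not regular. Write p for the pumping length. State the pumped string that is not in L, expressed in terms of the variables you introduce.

Assume L is regular; let p be its pumping constant.
Choose w = 0^p 1^{p+p!-2}. Since p ≠ (p+p!-2)+2 = p+p!, w ∈ L; and |w| ≥ p.
Write w = xyz as guaranteed by the lemma, with |xy| ≤ p and |y| ≥ 1.
Because |xy| ≤ p and w begins with p copies of 0, we have y = 0^k with 1 ≤ k ≤ p.
Since 1 ≤ k ≤ p, k divides p!; set t = 1 + p!/k. Then xy^t z has p + (p!/k)·k = p + p! copies of 0. Now the 0-count is p+p! and (1-count)+2 = (p+p!-2)+2 = p+p!, so i ≠ j+2 fails. So xy^t z = 0^{p+p!} 1^{p+p!-2} ∉ L.
This is a contradiction; hence L is not regular.

0^{p+p!} 1^{p+p!-2}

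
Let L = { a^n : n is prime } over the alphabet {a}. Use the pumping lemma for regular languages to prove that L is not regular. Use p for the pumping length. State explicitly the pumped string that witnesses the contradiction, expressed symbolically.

Suppose for contradiction that L is regular, and let p be the pumping length.
Let q be a prime with q ≥ p+2 (infinitely many primes exist), and take w = a^q ∈ L with |w| = q ≥ p.
By the pumping lemma, w = xyz with |xy| ≤ p and |y| ≥ 1.
Then y = a^k for some k with 1 ≤ k ≤ p.
Since 1 ≤ k ≤ p, |xz| = q-k. Pump with i = q+1: |xy^{q+1}z| = (q-k)+(q+1)k = q+qk = q(1+k), which is composite (both factors ≥ 2). So xy^{q+1}z = a^{q(1+k)} ∉ L.
This is a contradiction; hence L is not regular.

a^{q(1+k)}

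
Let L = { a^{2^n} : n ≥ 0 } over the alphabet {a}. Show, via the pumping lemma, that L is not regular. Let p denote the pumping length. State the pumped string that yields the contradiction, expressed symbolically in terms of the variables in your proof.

a^{2^p+k}

Suppose for contradiction that L is regular, and let p be the pumping length.
Take w = a^{2^p} ∈ L with |w| = 2^p ≥ p.
Write w = xyz as guaranteed by the lemma, with |xy| ≤ p and |y| ≥ 1.
Then y = a^k for some k with 1 ≤ k ≤ p.
Pump with i = 2: xy^2z = a^{2^p+k}. Since 1 ≤ k ≤ p < 2^p, we have 2^p < 2^p+k < 2^{p+1}, so 2^p+k is not a power of 2. So xy^2z ∉ L.
Contradiction. Therefore L is not regular.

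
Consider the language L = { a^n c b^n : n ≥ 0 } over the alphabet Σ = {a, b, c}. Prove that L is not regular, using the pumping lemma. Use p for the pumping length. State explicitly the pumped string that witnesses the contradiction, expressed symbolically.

a^{p+k} c b^p

Assume L is regular; let p be its pumping constant.
Take w = a^p c b^p ∈ L with |w| = 2p+1 ≥ p.
Write w = xyz as guaranteed by the lemma, with |xy| ≤ p and |y| ≥ 1.
Because |xy| ≤ p and w begins with p copies of a, we have y = a^k with 1 ≤ k ≤ p.
Pump with i = 2: xy^2z = a^{p+k} c b^p, which would require p+k = p. But k ≥ 1, so xy^2z ∉ L.
This is a contradiction; hence L is not regular.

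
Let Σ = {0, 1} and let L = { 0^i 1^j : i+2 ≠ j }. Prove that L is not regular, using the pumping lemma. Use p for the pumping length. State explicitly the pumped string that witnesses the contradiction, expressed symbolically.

Toward a contradiction, assume L is regular with pumping length p.
Choose w = 0^p 1^{p+p!+2}. Since p ≠ (p+p!+2)-2 = p+p!, w ∈ L; and |w| ≥ p.
Write w = xyz as guaranteed by the lemma, with |xy| ≤ p and |y| > 0.
Since the first p symbols of w are all 0's and |xy| ≤ p, y lies entirely in the leading 0-block: y = 0^k for some k with 1 ≤ k ≤ p.
Since 1 ≤ k ≤ p, k divides p!; set t = 1 + p!/k. Then xy^t z has p + (p!/k)·k = p + p! copies of 0. Now the 0-count is p+p! and (1-count)-2 = (p+p!+2)-2 = p+p!, so i+2 ≠ j fails. So xy^t z = 0^{p+p!} 1^{p+p!+2} ∉ L.
Contradiction. Therefore L is not regular.

0^{p+p!} 1^{p+p!+2}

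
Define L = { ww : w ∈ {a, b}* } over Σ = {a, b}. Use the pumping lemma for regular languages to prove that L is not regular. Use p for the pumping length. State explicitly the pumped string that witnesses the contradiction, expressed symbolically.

a^{p+k} b^p a^p b^p

Suppose for contradiction that L is regular, and let p be the pumping length.
Take w = a^p b^p a^p b^p = uu where u = a^pb^p; then w ∈ L and |w| = 4p ≥ p.
Write w = xyz as guaranteed by the lemma, with |xy| ≤ p and y is nonempty.
Because |xy| ≤ p and w begins with p copies of a, we have y = a^k with 1 ≤ k ≤ p.
Pump with i = 2: xy^2z = a^{p+k} b^p a^p b^p, of length 4p+k. Suppose this equals vv. The string starts with a and ends with b, so v does too; thus the boundary between the two copies of v is a b→a transition. There is exactly one such transition, at position 2p+k, so |v| = 2p+k and |vv| = 4p+2k ≠ 4p+k since k ≥ 1. So xy^2z ∉ L.
Contradiction. Therefore L is not regular.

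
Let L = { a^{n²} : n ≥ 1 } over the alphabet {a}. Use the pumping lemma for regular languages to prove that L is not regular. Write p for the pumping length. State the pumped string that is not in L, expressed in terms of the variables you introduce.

Toward a contradiction, assume L is regular with pumping length p.
Take w = a^{p²} ∈ L with |w| = p² ≥ p.
Write w = xyz as guaranteed by the lemma, with |xy| ≤ p and |y| > 0.
Then y = a^k for some k with 1 ≤ k ≤ p.
Pump with i = 2: xy^2z = a^{p²+k}. Since 1 ≤ k ≤ p, p² < p²+k ≤ p²+p < (p+1)², so p²+k lies strictly between consecutive squares and is not a perfect square. So xy^2z ∉ L.
Contradiction. Therefore L is not regular.

a^{p²+k}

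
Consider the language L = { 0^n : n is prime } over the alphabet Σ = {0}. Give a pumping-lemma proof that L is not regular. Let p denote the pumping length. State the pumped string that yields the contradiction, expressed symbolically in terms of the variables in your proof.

Toward a contradiction, assume L is regular with pumping length p.
Let q be a prime with q ≥ p+2 (infinitely many primes exist), and take w = 0^q ∈ L with |w| = q ≥ p.
The pumping lemma gives a decomposition w = xyz where |xy| ≤ p and y is nonempty.
Then y = 0^k for some k with 1 ≤ k ≤ p.
Since 1 ≤ k ≤ p, |xz| = q-k. Pump with i = q+1: |xy^{q+1}z| = (q-k)+(q+1)k = q+qk = q(1+k), which is composite (both factors ≥ 2). So xy^{q+1}z = 0^{q(1+k)} ∉ L.
This contradicts the pumping lemma, so L is not regular.

0^{q(1+k)}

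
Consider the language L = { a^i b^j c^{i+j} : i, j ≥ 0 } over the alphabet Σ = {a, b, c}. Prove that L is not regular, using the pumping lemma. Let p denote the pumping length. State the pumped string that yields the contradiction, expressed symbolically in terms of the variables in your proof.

Toward a contradiction, assume L is regular with pumping length p.
Take w = a^p b^p c^{2p} ∈ L (with i=j=p, i+j=2p), |w| = 4p ≥ p.
By the pumping lemma, w = xyz with |xy| ≤ p and |y| ≥ 1.
The first p characters of w are a's, so xy (and hence y) consists only of a's. Write y = a^k, 1 ≤ k ≤ p.
Consider xy^2z = a^{p+k} b^p c^{2p}. Now the a- and b-counts sum to 2p+k, but the c-count is 2p ≠ 2p+k. So xy^2z ∉ L.
This contradicts the pumping lemma, so L is not regular.

a^{p+k} b^p c^{2p}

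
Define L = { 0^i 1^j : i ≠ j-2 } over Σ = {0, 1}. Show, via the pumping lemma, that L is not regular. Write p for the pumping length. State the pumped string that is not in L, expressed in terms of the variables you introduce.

0^{p+p!} 1^{p+p!+2}

Assume L is regular. Let p be the pumping length given by the pumping lemma.
Choose w = 0^p 1^{p+p!+2}. Since p ≠ (p+p!+2)-2 = p+p!, w ∈ L; and |w| ≥ p.
Write w = xyz as guaranteed by the lemma, with |xy| ≤ p and |y| > 0.
Because |xy| ≤ p and w begins with p copies of 0, we have y = 0^k with 1 ≤ k ≤ p.
Since 1 ≤ k ≤ p, k divides p!; set t = 1 + p!/k. Then xy^t z has p + (p!/k)·k = p + p! copies of 0. Now the 0-count is p+p! and (1-count)-2 = (p+p!+2)-2 = p+p!, so i ≠ j-2 fails. So xy^t z = 0^{p+p!} 1^{p+p!+2} ∉ L.
This contradicts the pumping lemma, so L is not regular.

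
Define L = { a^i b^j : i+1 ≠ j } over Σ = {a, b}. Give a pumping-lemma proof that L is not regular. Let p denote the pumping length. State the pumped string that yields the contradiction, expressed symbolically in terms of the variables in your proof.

a^{p+p!} b^{p+p!+1}

Assume L is regular; let p be its pumping constant.
Choose w = a^p b^{p+p!+1}. Since p ≠ (p+p!+1)-1 = p+p!, w ∈ L; and |w| ≥ p.
The pumping lemma gives a decomposition w = xyz where |xy| ≤ p and y is nonempty.
Because |xy| ≤ p and w begins with p copies of a, we have y = a^k with 1 ≤ k ≤ p.
Since 1 ≤ k ≤ p, k divides p!; set t = 1 + p!/k. Then xy^t z has p + (p!/k)·k = p + p! copies of a. Now the a-count is p+p! and (b-count)-1 = (p+p!+1)-1 = p+p!, so i+1 ≠ j fails. So xy^t z = a^{p+p!} b^{p+p!+1} ∉ L.
This contradicts the pumping lemma, so L is not regular.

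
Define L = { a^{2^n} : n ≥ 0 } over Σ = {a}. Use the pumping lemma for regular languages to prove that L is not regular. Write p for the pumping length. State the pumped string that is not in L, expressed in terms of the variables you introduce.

a^{2^p+k}

Assume L is regular; let p be its pumping constant.
Take w = a^{2^p} ∈ L with |w| = 2^p ≥ p.
Write w = xyz as guaranteed by the lemma, with |xy| ≤ p and y is nonempty.
Then y = a^k for some k with 1 ≤ k ≤ p.
Pump with i = 2: xy^2z = a^{2^p+k}. Since 1 ≤ k ≤ p < 2^p, we have 2^p < 2^p+k < 2^{p+1}, so 2^p+k is not a power of 2. So xy^2z ∉ L.
This is a contradiction; hence L is not regular.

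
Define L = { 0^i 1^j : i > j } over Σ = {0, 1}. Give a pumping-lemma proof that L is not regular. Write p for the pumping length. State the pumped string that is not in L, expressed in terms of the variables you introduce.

0^{p+1-k} 1^p

Assume L is regular; let p be its pumping constant.
Choose w = 0^{p+1} 1^p ∈ L, with |w| = 2p+1 ≥ p.
By the pumping lemma, w = xyz with |xy| ≤ p and y is nonempty.
Because |xy| ≤ p and w begins with p copies of 0, we have y = 0^k with 1 ≤ k ≤ p.
Consider xy^0z = xz = 0^{p+1-k} 1^p. Since k ≥ 1, the 0-count p+1-k is at most p, so i > j fails; thus xz ∉ L.
This is a contradiction; hence L is not regular.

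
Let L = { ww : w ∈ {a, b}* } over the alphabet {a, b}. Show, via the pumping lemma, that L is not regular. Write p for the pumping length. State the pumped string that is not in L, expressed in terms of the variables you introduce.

Assume L is regular. Let p be the pumping length given by the pumping lemma.
Take w = a^p b^p a^p b^p = uu where u = a^pb^p; then w ∈ L and |w| = 4p ≥ p.
The pumping lemma gives a decomposition w = xyz where |xy| ≤ p and y is nonempty.
The first p characters of w are a's, so xy (and hence y) consists only of a's. Write y = a^k, 1 ≤ k ≤ p.
Pump with i = 2: xy^2z = a^{p+k} b^p a^p b^p, of length 4p+k. Suppose this equals vv. The string starts with a and ends with b, so v does too; thus the boundary between the two copies of v is a b→a transition. There is exactly one such transition, at position 2p+k, so |v| = 2p+k and |vv| = 4p+2k ≠ 4p+k since k ≥ 1. So xy^2z ∉ L.
Contradiction. Therefore L is not regular.

a^{p+k} b^p a^p b^p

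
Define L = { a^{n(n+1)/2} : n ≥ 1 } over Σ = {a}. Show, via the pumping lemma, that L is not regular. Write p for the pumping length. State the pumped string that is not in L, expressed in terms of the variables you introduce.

a^{p(p+1)/2+k}

Suppose for contradiction that L is regular, and let p be the pumping length.
Take w = a^{p(p+1)/2} ∈ L with |w| = p(p+1)/2 ≥ p.
By the pumping lemma, w = xyz with |xy| ≤ p and |y| ≥ 1.
Then y = a^k for some k with 1 ≤ k ≤ p.
Pump with i = 2: xy^2z = a^{p(p+1)/2+k}. Since 1 ≤ k ≤ p, p(p+1)/2 < p(p+1)/2+k ≤ p(p+1)/2+p < (p+1)(p+2)/2, so p(p+1)/2+k is strictly between consecutive triangular numbers. So xy^2z ∉ L.
Contradiction. Therefore L is not regular.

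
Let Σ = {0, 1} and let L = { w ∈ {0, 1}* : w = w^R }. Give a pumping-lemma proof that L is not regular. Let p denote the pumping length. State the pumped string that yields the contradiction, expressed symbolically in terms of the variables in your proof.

Suppose for contradiction that L is regular, and let p be the pumping length.
Take w = 0^p 1 0^p, a palindrome of length 2p+1 ≥ p.
By the pumping lemma, w = xyz with |xy| ≤ p and y is nonempty.
Since the first p symbols of w are all 0's and |xy| ≤ p, y lies entirely in the leading 0-block: y = 0^k for some k with 1 ≤ k ≤ p.
Pump with i = 2: xy^2z = 0^{p+k} 1 0^p. Its reverse is 0^p 1 0^{p+k}, which differs from xy^2z since k ≥ 1. So xy^2z is not a palindrome and xy^2z ∉ L.
Contradiction. Therefore L is not regular.

0^{p+k} 1 0^p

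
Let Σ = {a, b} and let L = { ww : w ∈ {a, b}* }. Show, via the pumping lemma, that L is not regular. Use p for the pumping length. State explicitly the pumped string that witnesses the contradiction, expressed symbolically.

Toward a contradiction, assume L is regular with pumping length p.
Take w = a^p b^p a^p b^p = uu where u = a^pb^p; then w ∈ L and |w| = 4p ≥ p.
The pumping lemma gives a decomposition w = xyz where |xy| ≤ p and |y| ≥ 1.
Because |xy| ≤ p and w begins with p copies of a, we have y = a^k with 1 ≤ k ≤ p.
Pump with i = 2: xy^2z = a^{p+k} b^p a^p b^p, of length 4p+k. Suppose this equals vv. The string starts with a and ends with b, so v does too; thus the boundary between the two copies of v is a b→a transition. There is exactly one such transition, at position 2p+k, so |v| = 2p+k and |vv| = 4p+2k ≠ 4p+k since k ≥ 1. So xy^2z ∉ L.
This is a contradiction; hence L is not regular.

a^{p+k} b^p a^p b^p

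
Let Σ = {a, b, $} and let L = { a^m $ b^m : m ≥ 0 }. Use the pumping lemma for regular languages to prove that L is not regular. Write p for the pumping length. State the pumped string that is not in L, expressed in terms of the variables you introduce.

Assume L is regular; let p be its pumping constant.
Take w = a^p $ b^p ∈ L with |w| = 2p+1 ≥ p.
Write w = xyz as guaranteed by the lemma, with |xy| ≤ p and |y| ≥ 1.
The first p characters of w are a's, so xy (and hence y) consists only of a's. Write y = a^k, 1 ≤ k ≤ p.
Pump with i = 2: xy^2z = a^{p+k} $ b^p, which would require p+k = p. But k ≥ 1, so xy^2z ∉ L.
This is a contradiction; hence L is not regular.

a^{p+k} $ b^p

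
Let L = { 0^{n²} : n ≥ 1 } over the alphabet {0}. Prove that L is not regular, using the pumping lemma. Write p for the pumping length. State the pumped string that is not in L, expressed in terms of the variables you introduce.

0^{p²+k}

Assume L is regular. Let p be the pumping length given by the pumping lemma.
Take w = 0^{p²} ∈ L with |w| = p² ≥ p.
The pumping lemma gives a decomposition w = xyz where |xy| ≤ p and |y| > 0.
Then y = 0^k for some k with 1 ≤ k ≤ p.
Pump with i = 2: xy^2z = 0^{p²+k}. Since 1 ≤ k ≤ p, p² < p²+k ≤ p²+p < (p+1)², so p²+k lies strictly between consecutive squares and is not a perfect square. So xy^2z ∉ L.
This contradicts the pumping lemma, so L is not regular.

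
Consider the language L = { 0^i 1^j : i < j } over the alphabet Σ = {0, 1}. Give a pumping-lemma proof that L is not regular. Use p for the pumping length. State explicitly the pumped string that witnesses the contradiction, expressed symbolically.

Assume L is regular; let p be its pumping constant.
Choose w = 0^p 1^{p+1} ∈ L, with |w| = 2p+1 ≥ p.
Write w = xyz as guaranteed by the lemma, with |xy| ≤ p and y is nonempty.
Because |xy| ≤ p and w begins with p copies of 0, we have y = 0^k with 1 ≤ k ≤ p.
Consider xy^2z = 0^{p+k} 1^{p+1}. Since k ≥ 1, the 0-count p+k is at least p+1, so i < j fails; thus xy^2z ∉ L.
This contradicts the pumping lemma, so L is not regular.

0^{p+k} 1^{p+1}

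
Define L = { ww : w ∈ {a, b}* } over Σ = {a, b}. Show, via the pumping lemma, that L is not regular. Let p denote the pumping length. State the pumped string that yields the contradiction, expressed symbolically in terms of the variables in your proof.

Toward a contradiction, assume L is regular with pumping length p.
Take w = a^p b^p a^p b^p = uu where u = a^pb^p; then w ∈ L and |w| = 4p ≥ p.
Write w = xyz as guaranteed by the lemma, with |xy| ≤ p and |y| ≥ 1.
The first p characters of w are a's, so xy (and hence y) consists only of a's. Write y = a^k, 1 ≤ k ≤ p.
Pump with i = 2: xy^2z = a^{p+k} b^p a^p b^p, of length 4p+k. Suppose this equals vv. The string starts with a and ends with b, so v does too; thus the boundary between the two copies of v is a b→a transition. There is exactly one such transition, at position 2p+k, so |v| = 2p+k and |vv| = 4p+2k ≠ 4p+k since k ≥ 1. So xy^2z ∉ L.
This is a contradiction; hence L is not regular.

a^{p+k} b^p a^p b^p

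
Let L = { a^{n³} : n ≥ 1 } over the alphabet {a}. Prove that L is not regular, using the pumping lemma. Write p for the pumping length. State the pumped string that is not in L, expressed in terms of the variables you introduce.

a^{p³+k}

Assume L is regular; let p be its pumping constant.
Take w = a^{p³} ∈ L with |w| = p³ ≥ p.
The pumping lemma gives a decomposition w = xyz where |xy| ≤ p and |y| ≥ 1.
Then y = a^k for some k with 1 ≤ k ≤ p.
Pump with i = 2: xy^2z = a^{p³+k}. Since 1 ≤ k ≤ p, p³ < p³+k ≤ p³+p < p³+3p²+3p+1 = (p+1)³, so p³+k is not a perfect cube. So xy^2z ∉ L.
This is a contradiction; hence L is not regular.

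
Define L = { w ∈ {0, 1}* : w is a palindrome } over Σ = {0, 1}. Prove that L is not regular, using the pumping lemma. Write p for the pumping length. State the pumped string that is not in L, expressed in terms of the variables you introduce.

Assume L is regular; let p be its pumping constant.
Take w = 0^p 1 0^p, a palindrome of length 2p+1 ≥ p.
Write w = xyz as guaranteed by the lemma, with |xy| ≤ p and |y| > 0.
Because |xy| ≤ p and w begins with p copies of 0, we have y = 0^k with 1 ≤ k ≤ p.
Pump with i = 2: xy^2z = 0^{p+k} 1 0^p. Its reverse is 0^p 1 0^{p+k}, which differs from xy^2z since k ≥ 1. So xy^2z is not a palindrome and xy^2z ∉ L.
This is a contradiction; hence L is not regular.

0^{p+k} 1 0^p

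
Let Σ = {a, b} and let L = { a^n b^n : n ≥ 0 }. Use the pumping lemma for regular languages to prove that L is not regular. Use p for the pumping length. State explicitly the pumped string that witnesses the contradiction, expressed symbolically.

a^{p+k} b^p

Assume L is regular. Let p be the pumping length given by the pumping lemma.
Take w = a^p b^p. Then w ∈ L and |w| = 2p ≥ p.
Write w = xyz as guaranteed by the lemma, with |xy| ≤ p and y is nonempty.
Because |xy| ≤ p and w begins with p copies of a, we have y = a^k with 1 ≤ k ≤ p.
Pump with i = 2: xy^2z = a^{p+k} b^p. For this to lie in L we would need p = p+k, which forces k = 0. But k ≥ 1, so xy^2z ∉ L.
This contradicts the pumping lemma, so L is not regular.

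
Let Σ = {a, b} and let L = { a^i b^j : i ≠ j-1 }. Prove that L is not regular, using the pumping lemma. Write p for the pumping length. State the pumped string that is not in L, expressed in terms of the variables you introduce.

a^{p+p!} b^{p+p!+1}

Suppose for contradiction that L is regular, and let p be the pumping length.
Choose w = a^p b^{p+p!+1}. Since p ≠ (p+p!+1)-1 = p+p!, w ∈ L; and |w| ≥ p.
Write w = xyz as guaranteed by the lemma, with |xy| ≤ p and y is nonempty.
Because |xy| ≤ p and w begins with p copies of a, we have y = a^k with 1 ≤ k ≤ p.
Since 1 ≤ k ≤ p, k divides p!; set t = 1 + p!/k. Then xy^t z has p + (p!/k)·k = p + p! copies of a. Now the a-count is p+p! and (b-count)-1 = (p+p!+1)-1 = p+p!, so i ≠ j-1 fails. So xy^t z = a^{p+p!} b^{p+p!+1} ∉ L.
Contradiction. Therefore L is not regular.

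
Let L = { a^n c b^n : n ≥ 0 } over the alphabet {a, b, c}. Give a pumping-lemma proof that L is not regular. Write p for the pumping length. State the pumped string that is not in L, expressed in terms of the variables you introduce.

Assume L is regular; let p be its pumping constant.
Take w = a^p c b^p ∈ L with |w| = 2p+1 ≥ p.
By the pumping lemma, w = xyz with |xy| ≤ p and |y| > 0.
The first p characters of w are a's, so xy (and hence y) consists only of a's. Write y = a^k, 1 ≤ k ≤ p.
Pump with i = 2: xy^2z = a^{p+k} c b^p, which would require p+k = p. But k ≥ 1, so xy^2z ∉ L.
This is a contradiction; hence L is not regular.

a^{p+k} c b^p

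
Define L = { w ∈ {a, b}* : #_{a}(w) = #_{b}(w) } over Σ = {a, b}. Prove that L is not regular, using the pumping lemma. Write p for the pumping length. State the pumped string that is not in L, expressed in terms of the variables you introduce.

Toward a contradiction, assume L is regular with pumping length p.
Choose w = a^p b^p ∈ L with |w| = 2p ≥ p.
Write w = xyz as guaranteed by the lemma, with |xy| ≤ p and |y| ≥ 1.
Because |xy| ≤ p and w begins with p copies of a, we have y = a^k with 1 ≤ k ≤ p.
Pump with i = 2: xy^2z = a^{p+k} b^p has p+k occurrences of a but only p of b. Since k ≥ 1 the counts differ, so xy^2z ∉ L.
This contradicts the pumping lemma, so L is not regular.

a^{p+k} b^p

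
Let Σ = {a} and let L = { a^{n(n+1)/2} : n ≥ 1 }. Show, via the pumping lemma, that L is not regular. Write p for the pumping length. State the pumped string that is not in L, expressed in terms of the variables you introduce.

Assume L is regular. Let p be the pumping length given by the pumping lemma.
Take w = a^{p(p+1)/2} ∈ L with |w| = p(p+1)/2 ≥ p.
By the pumping lemma, w = xyz with |xy| ≤ p and |y| ≥ 1.
Then y = a^k for some k with 1 ≤ k ≤ p.
Pump with i = 2: xy^2z = a^{p(p+1)/2+k}. Since 1 ≤ k ≤ p, p(p+1)/2 < p(p+1)/2+k ≤ p(p+1)/2+p < (p+1)(p+2)/2, so p(p+1)/2+k is strictly between consecutive triangular numbers. So xy^2z ∉ L.
This is a contradiction; hence L is not regular.

a^{p(p+1)/2+k}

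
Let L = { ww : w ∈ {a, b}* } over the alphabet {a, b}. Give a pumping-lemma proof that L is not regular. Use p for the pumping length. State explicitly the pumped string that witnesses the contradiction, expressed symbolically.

Suppose for contradiction that L is regular, and let p be the pumping length.
Take w = a^p b^p a^p b^p = uu where u = a^pb^p; then w ∈ L and |w| = 4p ≥ p.
Write w = xyz as guaranteed by the lemma, with |xy| ≤ p and |y| ≥ 1.
Since the first p symbols of w are all a's and |xy| ≤ p, y lies entirely in the leading a-block: y = a^k for some k with 1 ≤ k ≤ p.
Pump with i = 2: xy^2z = a^{p+k} b^p a^p b^p, of length 4p+k. Suppose this equals vv. The string starts with a and ends with b, so v does too; thus the boundary between the two copies of v is a b→a transition. There is exactly one such transition, at position 2p+k, so |v| = 2p+k and |vv| = 4p+2k ≠ 4p+k since k ≥ 1. So xy^2z ∉ L.
This contradicts the pumping lemma, so L is not regular.

a^{p+k} b^p a^p b^p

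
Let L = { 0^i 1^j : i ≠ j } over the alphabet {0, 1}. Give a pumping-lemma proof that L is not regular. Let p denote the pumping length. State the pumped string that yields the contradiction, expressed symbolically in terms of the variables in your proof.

Assume L is regular; let p be its pumping constant.
Choose w = 0^p 1^{p+p!}. Since p ≠ p+p!, w ∈ L; and |w| ≥ p.
Write w = xyz as guaranteed by the lemma, with |xy| ≤ p and |y| ≥ 1.
Since the first p symbols of w are all 0's and |xy| ≤ p, y lies entirely in the leading 0-block: y = 0^k for some k with 1 ≤ k ≤ p.
Since 1 ≤ k ≤ p, k divides p!; set t = 1 + p!/k. Then xy^t z has p + (p!/k)·k = p + p! copies of 0. Now the 0-count equals the 1-count, so i ≠ j fails. So xy^t z = 0^{p+p!} 1^{p+p!} ∉ L.
This contradicts the pumping lemma, so L is not regular.

0^{p+p!} 1^{p+p!}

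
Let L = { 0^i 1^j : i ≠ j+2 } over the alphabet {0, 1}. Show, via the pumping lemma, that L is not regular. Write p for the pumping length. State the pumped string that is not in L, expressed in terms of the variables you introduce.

Assume L is regular. Let p be the pumping length given by the pumping lemma.
Choose w = 0^p 1^{p+p!-2}. Since p ≠ (p+p!-2)+2 = p+p!, w ∈ L; and |w| ≥ p.
The pumping lemma gives a decomposition w = xyz where |xy| ≤ p and y is nonempty.
Since the first p symbols of w are all 0's and |xy| ≤ p, y lies entirely in the leading 0-block: y = 0^k for some k with 1 ≤ k ≤ p.
Since 1 ≤ k ≤ p, k divides p!; set t = 1 + p!/k. Then xy^t z has p + (p!/k)·k = p + p! copies of 0. Now the 0-count is p+p! and (1-count)+2 = (p+p!-2)+2 = p+p!, so i ≠ j+2 fails. So xy^t z = 0^{p+p!} 1^{p+p!-2} ∉ L.
This is a contradiction; hence L is not regular.

0^{p+p!} 1^{p+p!-2}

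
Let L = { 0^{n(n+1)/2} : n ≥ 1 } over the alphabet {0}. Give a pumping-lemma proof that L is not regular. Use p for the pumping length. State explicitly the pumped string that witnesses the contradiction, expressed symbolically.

Toward a contradiction, assume L is regular with pumping length p.
Take w = 0^{p(p+1)/2} ∈ L with |w| = p(p+1)/2 ≥ p.
Write w = xyz as guaranteed by the lemma, with |xy| ≤ p and |y| ≥ 1.
Then y = 0^k for some k with 1 ≤ k ≤ p.
Pump with i = 2: xy^2z = 0^{p(p+1)/2+k}. Since 1 ≤ k ≤ p, p(p+1)/2 < p(p+1)/2+k ≤ p(p+1)/2+p < (p+1)(p+2)/2, so p(p+1)/2+k is strictly between consecutive triangular numbers. So xy^2z ∉ L.
This is a contradiction; hence L is not regular.

0^{p(p+1)/2+k}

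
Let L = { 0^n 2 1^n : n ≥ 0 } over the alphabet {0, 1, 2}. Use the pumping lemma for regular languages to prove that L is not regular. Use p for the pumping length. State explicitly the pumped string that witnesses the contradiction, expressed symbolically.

0^{p+k} 2 1^p

Toward a contradiction, assume L is regular with pumping length p.
Take w = 0^p 2 1^p ∈ L with |w| = 2p+1 ≥ p.
The pumping lemma gives a decomposition w = xyz where |xy| ≤ p and |y| > 0.
Because |xy| ≤ p and w begins with p copies of 0, we have y = 0^k with 1 ≤ k ≤ p.
Pump with i = 2: xy^2z = 0^{p+k} 2 1^p, which would require p+k = p. But k ≥ 1, so xy^2z ∉ L.
Contradiction. Therefore L is not regular.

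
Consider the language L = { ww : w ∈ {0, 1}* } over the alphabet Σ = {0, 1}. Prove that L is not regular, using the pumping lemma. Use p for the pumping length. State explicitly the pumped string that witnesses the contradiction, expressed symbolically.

0^{p+k} 1^p 0^p 1^p

Assume L is regular; let p be its pumping constant.
Take w = 0^p 1^p 0^p 1^p = uu where u = 0^p1^p; then w ∈ L and |w| = 4p ≥ p.
Write w = xyz as guaranteed by the lemma, with |xy| ≤ p and y is nonempty.
Since the first p symbols of w are all 0's and |xy| ≤ p, y lies entirely in the leading 0-block: y = 0^k for some k with 1 ≤ k ≤ p.
Pump with i = 2: xy^2z = 0^{p+k} 1^p 0^p 1^p, of length 4p+k. Suppose this equals vv. The string starts with 0 and ends with 1, so v does too; thus the boundary between the two copies of v is a 1→0 transition. There is exactly one such transition, at position 2p+k, so |v| = 2p+k and |vv| = 4p+2k ≠ 4p+k since k ≥ 1. So xy^2z ∉ L.
This is a contradiction; hence L is not regular.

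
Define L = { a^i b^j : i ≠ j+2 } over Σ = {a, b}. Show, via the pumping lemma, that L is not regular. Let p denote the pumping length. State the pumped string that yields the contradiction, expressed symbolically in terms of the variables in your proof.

a^{p+p!} b^{p+p!-2}

Suppose for contradiction that L is regular, and let p be the pumping length.
Choose w = a^p b^{p+p!-2}. Since p ≠ (p+p!-2)+2 = p+p!, w ∈ L; and |w| ≥ p.
Write w = xyz as guaranteed by the lemma, with |xy| ≤ p and |y| ≥ 1.
The first p characters of w are a's, so xy (and hence y) consists only of a's. Write y = a^k, 1 ≤ k ≤ p.
Since 1 ≤ k ≤ p, k divides p!; set t = 1 + p!/k. Then xy^t z has p + (p!/k)·k = p + p! copies of a. Now the a-count is p+p! and (b-count)+2 = (p+p!-2)+2 = p+p!, so i ≠ j+2 fails. So xy^t z = a^{p+p!} b^{p+p!-2} ∉ L.
Contradiction. Therefore L is not regular.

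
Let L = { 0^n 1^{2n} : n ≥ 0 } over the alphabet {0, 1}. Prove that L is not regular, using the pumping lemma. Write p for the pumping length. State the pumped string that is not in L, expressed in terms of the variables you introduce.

Suppose for contradiction that L is regular, and let p be the pumping length.
Let w = 0^p 1^{2p} ∈ L; note |w| = 3p ≥ p.
By the pumping lemma, w = xyz with |xy| ≤ p and |y| > 0.
The first p characters of w are 0's, so xy (and hence y) consists only of 0's. Write y = 0^k, 1 ≤ k ≤ p.
Pump with i = 2: xy^2z = 0^{p+k} 1^{2p}. For this to lie in L we would need 2p = 2(p+k), which forces k = 0. But k ≥ 1, so xy^2z ∉ L.
Contradiction. Therefore L is not regular.

0^{p+k} 1^{2p}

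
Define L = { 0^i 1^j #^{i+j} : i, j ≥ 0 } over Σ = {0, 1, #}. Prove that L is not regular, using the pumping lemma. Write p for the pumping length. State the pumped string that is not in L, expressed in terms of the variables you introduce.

Assume L is regular. Let p be the pumping length given by the pumping lemma.
Take w = 0^p 1^p #^{2p} ∈ L (with i=j=p, i+j=2p), |w| = 4p ≥ p.
The pumping lemma gives a decomposition w = xyz where |xy| ≤ p and |y| > 0.
Since the first p symbols of w are all 0's and |xy| ≤ p, y lies entirely in the leading 0-block: y = 0^k for some k with 1 ≤ k ≤ p.
Consider xy^2z = 0^{p+k} 1^p #^{2p}. Now the 0- and 1-counts sum to 2p+k, but the #-count is 2p ≠ 2p+k. So xy^2z ∉ L.
This is a contradiction; hence L is not regular.

0^{p+k} 1^p #^{2p}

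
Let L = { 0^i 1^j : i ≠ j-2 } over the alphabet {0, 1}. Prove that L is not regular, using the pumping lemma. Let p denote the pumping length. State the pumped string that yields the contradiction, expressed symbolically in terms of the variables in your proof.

Assume L is regular; let p be its pumping constant.
Choose w = 0^p 1^{p+p!+2}. Since p ≠ (p+p!+2)-2 = p+p!, w ∈ L; and |w| ≥ p.
By the pumping lemma, w = xyz with |xy| ≤ p and y is nonempty.
Since the first p symbols of w are all 0's and |xy| ≤ p, y lies entirely in the leading 0-block: y = 0^k for some k with 1 ≤ k ≤ p.
Since 1 ≤ k ≤ p, k divides p!; set t = 1 + p!/k. Then xy^t z has p + (p!/k)·k = p + p! copies of 0. Now the 0-count is p+p! and (1-count)-2 = (p+p!+2)-2 = p+p!, so i ≠ j-2 fails. So xy^t z = 0^{p+p!} 1^{p+p!+2} ∉ L.
This is a contradiction; hence L is not regular.

0^{p+p!} 1^{p+p!+2}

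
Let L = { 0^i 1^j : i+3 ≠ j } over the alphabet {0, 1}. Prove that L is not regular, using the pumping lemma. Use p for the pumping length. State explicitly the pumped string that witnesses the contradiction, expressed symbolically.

0^{p+p!} 1^{p+p!+3}

Assume L is regular. Let p be the pumping length given by the pumping lemma.
Choose w = 0^p 1^{p+p!+3}. Since p ≠ (p+p!+3)-3 = p+p!, w ∈ L; and |w| ≥ p.
The pumping lemma gives a decomposition w = xyz where |xy| ≤ p and y is nonempty.
Since the first p symbols of w are all 0's and |xy| ≤ p, y lies entirely in the leading 0-block: y = 0^k for some k with 1 ≤ k ≤ p.
Since 1 ≤ k ≤ p, k divides p!; set t = 1 + p!/k. Then xy^t z has p + (p!/k)·k = p + p! copies of 0. Now the 0-count is p+p! and (1-count)-3 = (p+p!+3)-3 = p+p!, so i+3 ≠ j fails. So xy^t z = 0^{p+p!} 1^{p+p!+3} ∉ L.
This is a contradiction; hence L is not regular.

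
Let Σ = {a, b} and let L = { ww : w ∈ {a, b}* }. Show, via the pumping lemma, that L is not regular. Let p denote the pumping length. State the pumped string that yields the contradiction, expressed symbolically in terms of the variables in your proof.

Suppose for contradiction that L is regular, and let p be the pumping length.
Take w = a^p b^p a^p b^p = uu where u = a^pb^p; then w ∈ L and |w| = 4p ≥ p.
Write w = xyz as guaranteed by the lemma, with |xy| ≤ p and |y| > 0.
Since the first p symbols of w are all a's and |xy| ≤ p, y lies entirely in the leading a-block: y = a^k for some k with 1 ≤ k ≤ p.
Pump with i = 2: xy^2z = a^{p+k} b^p a^p b^p, of length 4p+k. Suppose this equals vv. The string starts with a and ends with b, so v does too; thus the boundary between the two copies of v is a b→a transition. There is exactly one such transition, at position 2p+k, so |v| = 2p+k and |vv| = 4p+2k ≠ 4p+k since k ≥ 1. So xy^2z ∉ L.
Contradiction. Therefore L is not regular.

a^{p+k} b^p a^p b^p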